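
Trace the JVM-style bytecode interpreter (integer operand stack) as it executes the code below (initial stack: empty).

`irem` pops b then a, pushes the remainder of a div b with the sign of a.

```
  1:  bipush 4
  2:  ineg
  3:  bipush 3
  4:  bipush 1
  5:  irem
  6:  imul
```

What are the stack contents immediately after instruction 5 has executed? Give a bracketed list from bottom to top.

bipush 4 -> 4
ineg     -> -4
bipush 3 -> -4 3
bipush 1 -> -4 3 1
irem     -> -4 0

[-4, 0]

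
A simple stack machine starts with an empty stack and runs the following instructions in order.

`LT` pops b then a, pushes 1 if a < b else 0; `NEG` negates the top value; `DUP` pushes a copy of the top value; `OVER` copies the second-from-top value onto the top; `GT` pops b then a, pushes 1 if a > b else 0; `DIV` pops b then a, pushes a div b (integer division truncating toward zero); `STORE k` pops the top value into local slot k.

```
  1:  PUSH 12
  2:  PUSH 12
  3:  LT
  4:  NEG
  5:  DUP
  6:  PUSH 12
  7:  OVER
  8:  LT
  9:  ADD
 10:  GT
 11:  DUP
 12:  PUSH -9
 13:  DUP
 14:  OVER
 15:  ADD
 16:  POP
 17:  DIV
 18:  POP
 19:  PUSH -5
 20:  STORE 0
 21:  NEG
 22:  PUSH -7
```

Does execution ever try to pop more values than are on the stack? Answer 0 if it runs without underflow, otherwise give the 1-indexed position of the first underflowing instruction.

PUSH 12  12
PUSH 12  12 12
LT       0
NEG      0
DUP      0 0
PUSH 12  0 0 12
OVER     0 0 12 0
LT       0 0 0
ADD      0 0
GT       0
DUP      0 0
PUSH -9  0 0 -9
DUP      0 0 -9 -9
OVER     0 0 -9 -9 -9
ADD      0 0 -9 -18
POP      0 0 -9
DIV      0 0
POP      0
PUSH -5  0 -5
STORE 0  0
NEG      0
PUSH -7  0 -7

0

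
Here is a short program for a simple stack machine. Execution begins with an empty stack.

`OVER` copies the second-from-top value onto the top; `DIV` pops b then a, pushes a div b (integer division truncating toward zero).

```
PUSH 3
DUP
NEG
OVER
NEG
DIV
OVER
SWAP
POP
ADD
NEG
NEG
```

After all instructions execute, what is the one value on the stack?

6

PUSH 3 -> 3
DUP    -> 3 3
NEG    -> 3 -3
OVER   -> 3 -3 3
NEG    -> 3 -3 -3
DIV    -> 3 1
OVER   -> 3 1 3
SWAP   -> 3 3 1
POP    -> 3 3
ADD    -> 6
NEG    -> -6
NEG    -> 6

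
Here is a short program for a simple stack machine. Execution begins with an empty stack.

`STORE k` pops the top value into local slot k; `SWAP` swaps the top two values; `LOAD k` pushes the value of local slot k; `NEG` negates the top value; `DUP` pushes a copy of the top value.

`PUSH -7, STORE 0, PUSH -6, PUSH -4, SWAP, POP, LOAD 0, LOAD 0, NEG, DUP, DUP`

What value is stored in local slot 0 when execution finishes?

-7

PUSH -7 -> -7
STORE 0 -> (empty)
PUSH -6 -> -6
PUSH -4 -> -6 -4
SWAP    -> -4 -6
POP     -> -4
LOAD 0  -> -4 -7
LOAD 0  -> -4 -7 -7
NEG     -> -4 -7 7
DUP     -> -4 -7 7 7
DUP     -> -4 -7 7 7 7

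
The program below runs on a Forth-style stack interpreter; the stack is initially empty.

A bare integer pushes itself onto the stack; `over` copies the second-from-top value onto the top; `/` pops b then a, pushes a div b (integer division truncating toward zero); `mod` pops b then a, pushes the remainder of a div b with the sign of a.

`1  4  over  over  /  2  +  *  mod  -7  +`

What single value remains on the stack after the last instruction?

-6

1    : [1]
4    : [1, 4]
over : [1, 4, 1]
over : [1, 4, 1, 4]
/    : [1, 4, 0]
2    : [1, 4, 0, 2]
+    : [1, 4, 2]
*    : [1, 8]
mod  : [1]
-7   : [1, -7]
+    : [-6]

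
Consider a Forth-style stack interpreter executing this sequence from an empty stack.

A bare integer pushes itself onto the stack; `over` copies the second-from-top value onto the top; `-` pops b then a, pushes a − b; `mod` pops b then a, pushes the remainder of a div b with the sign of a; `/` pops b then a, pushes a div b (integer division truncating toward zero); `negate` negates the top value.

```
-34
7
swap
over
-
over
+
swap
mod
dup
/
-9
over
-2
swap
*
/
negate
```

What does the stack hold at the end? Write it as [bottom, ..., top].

[1, -4]

-34    : -34
7      : -34 7
swap   : 7 -34
over   : 7 -34 7
-      : 7 -41
over   : 7 -41 7
+      : 7 -34
swap   : -34 7
mod    : -6
dup    : -6 -6
/      : 1
-9     : 1 -9
over   : 1 -9 1
-2     : 1 -9 1 -2
swap   : 1 -9 -2 1
*      : 1 -9 -2
/      : 1 4
negate : 1 -4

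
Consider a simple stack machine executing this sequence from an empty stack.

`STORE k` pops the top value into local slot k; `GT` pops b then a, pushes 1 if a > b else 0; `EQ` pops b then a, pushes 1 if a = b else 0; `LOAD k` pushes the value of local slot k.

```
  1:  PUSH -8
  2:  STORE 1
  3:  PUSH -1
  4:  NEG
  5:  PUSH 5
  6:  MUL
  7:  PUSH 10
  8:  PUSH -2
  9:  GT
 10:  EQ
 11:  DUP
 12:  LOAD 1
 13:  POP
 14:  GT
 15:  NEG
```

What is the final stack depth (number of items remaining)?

1

PUSH -8 : [-8]
STORE 1 : []
PUSH -1 : [-1]
NEG     : [1]
PUSH 5  : [1, 5]
MUL     : [5]
PUSH 10 : [5, 10]
PUSH -2 : [5, 10, -2]
GT      : [5, 1]
EQ      : [0]
DUP     : [0, 0]
LOAD 1  : [0, 0, -8]
POP     : [0, 0]
GT      : [0]
NEG     : [0]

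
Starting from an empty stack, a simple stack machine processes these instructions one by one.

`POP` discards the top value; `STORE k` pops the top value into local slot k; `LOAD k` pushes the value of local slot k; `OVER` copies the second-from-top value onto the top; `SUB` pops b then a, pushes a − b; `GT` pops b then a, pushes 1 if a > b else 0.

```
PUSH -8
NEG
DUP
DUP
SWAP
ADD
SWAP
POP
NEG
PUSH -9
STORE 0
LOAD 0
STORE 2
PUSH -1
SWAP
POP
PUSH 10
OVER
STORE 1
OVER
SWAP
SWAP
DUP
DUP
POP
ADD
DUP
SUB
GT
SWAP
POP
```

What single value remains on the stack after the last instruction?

1

PUSH -8 -> [-8]
NEG     -> [8]
DUP     -> [8, 8]
DUP     -> [8, 8, 8]
SWAP    -> [8, 8, 8]
ADD     -> [8, 16]
SWAP    -> [16, 8]
POP     -> [16]
NEG     -> [-16]
PUSH -9 -> [-16, -9]
STORE 0 -> [-16]
LOAD 0  -> [-16, -9]
STORE 2 -> [-16]
PUSH -1 -> [-16, -1]
SWAP    -> [-1, -16]
POP     -> [-1]
PUSH 10 -> [-1, 10]
OVER    -> [-1, 10, -1]
STORE 1 -> [-1, 10]
OVER    -> [-1, 10, -1]
SWAP    -> [-1, -1, 10]
SWAP    -> [-1, 10, -1]
DUP     -> [-1, 10, -1, -1]
DUP     -> [-1, 10, -1, -1, -1]
POP     -> [-1, 10, -1, -1]
ADD     -> [-1, 10, -2]
DUP     -> [-1, 10, -2, -2]
SUB     -> [-1, 10, 0]
GT      -> [-1, 1]
SWAP    -> [1, -1]
POP     -> [1]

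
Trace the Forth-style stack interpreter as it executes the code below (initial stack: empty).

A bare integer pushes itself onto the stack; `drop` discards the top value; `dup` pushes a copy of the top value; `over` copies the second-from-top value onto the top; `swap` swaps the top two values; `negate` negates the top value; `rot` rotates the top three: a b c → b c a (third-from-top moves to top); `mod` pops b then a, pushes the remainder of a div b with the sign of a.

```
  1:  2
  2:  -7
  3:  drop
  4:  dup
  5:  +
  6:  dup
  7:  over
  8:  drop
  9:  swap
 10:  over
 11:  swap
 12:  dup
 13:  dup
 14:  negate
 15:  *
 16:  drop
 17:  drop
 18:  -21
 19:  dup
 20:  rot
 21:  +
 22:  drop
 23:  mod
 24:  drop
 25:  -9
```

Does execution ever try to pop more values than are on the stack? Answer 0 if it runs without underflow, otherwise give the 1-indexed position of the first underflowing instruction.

0

2      -> [2]
-7     -> [2, -7]
drop   -> [2]
dup    -> [2, 2]
+      -> [4]
dup    -> [4, 4]
over   -> [4, 4, 4]
drop   -> [4, 4]
swap   -> [4, 4]
over   -> [4, 4, 4]
swap   -> [4, 4, 4]
dup    -> [4, 4, 4, 4]
dup    -> [4, 4, 4, 4, 4]
negate -> [4, 4, 4, 4, -4]
*      -> [4, 4, 4, -16]
drop   -> [4, 4, 4]
drop   -> [4, 4]
-21    -> [4, 4, -21]
dup    -> [4, 4, -21, -21]
rot    -> [4, -21, -21, 4]
+      -> [4, -21, -17]
drop   -> [4, -21]
mod    -> [4]
drop   -> []
-9     -> [-9]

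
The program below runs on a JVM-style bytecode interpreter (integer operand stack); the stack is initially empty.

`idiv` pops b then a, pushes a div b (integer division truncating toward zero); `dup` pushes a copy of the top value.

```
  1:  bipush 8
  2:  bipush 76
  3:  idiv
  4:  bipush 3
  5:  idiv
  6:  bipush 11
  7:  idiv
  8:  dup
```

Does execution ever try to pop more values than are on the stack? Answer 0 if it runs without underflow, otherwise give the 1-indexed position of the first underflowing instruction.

0

bipush 8  -> [8]
bipush 76 -> [8, 76]
idiv      -> [0]
bipush 3  -> [0, 3]
idiv      -> [0]
bipush 11 -> [0, 11]
idiv      -> [0]
dup       -> [0, 0]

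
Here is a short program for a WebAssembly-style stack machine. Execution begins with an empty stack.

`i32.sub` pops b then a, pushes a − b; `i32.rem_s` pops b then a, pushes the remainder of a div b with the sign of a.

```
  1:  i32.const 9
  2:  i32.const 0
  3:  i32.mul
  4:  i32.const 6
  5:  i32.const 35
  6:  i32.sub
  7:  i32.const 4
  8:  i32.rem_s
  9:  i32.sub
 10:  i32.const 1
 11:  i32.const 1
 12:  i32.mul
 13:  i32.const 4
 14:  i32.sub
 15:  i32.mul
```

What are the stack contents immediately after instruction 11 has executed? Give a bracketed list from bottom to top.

[1, 1, 1]

i32.const 9  : 9
i32.const 0  : 9 0
i32.mul      : 0
i32.const 6  : 0 6
i32.const 35 : 0 6 35
i32.sub      : 0 -29
i32.const 4  : 0 -29 4
i32.rem_s    : 0 -1
i32.sub      : 1
i32.const 1  : 1 1
i32.const 1  : 1 1 1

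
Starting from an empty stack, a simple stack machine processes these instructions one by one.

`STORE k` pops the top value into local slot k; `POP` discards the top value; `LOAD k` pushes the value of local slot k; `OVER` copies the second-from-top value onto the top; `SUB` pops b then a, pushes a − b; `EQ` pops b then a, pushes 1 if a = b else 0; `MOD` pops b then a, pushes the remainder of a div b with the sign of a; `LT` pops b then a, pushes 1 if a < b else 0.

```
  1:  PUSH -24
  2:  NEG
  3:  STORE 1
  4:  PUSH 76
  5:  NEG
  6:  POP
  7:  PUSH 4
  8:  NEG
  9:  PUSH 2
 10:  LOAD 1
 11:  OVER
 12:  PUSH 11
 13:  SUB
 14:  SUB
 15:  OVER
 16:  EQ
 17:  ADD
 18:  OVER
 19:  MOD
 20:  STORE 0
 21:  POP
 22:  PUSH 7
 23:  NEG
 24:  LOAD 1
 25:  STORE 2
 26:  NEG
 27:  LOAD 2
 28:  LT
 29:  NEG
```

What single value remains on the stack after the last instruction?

PUSH -24 -> -24
NEG      -> 24
STORE 1  -> (empty)
PUSH 76  -> 76
NEG      -> -76
POP      -> (empty)
PUSH 4   -> 4
NEG      -> -4
PUSH 2   -> -4 2
LOAD 1   -> -4 2 24
OVER     -> -4 2 24 2
PUSH 11  -> -4 2 24 2 11
SUB      -> -4 2 24 -9
SUB      -> -4 2 33
OVER     -> -4 2 33 2
EQ       -> -4 2 0
ADD      -> -4 2
OVER     -> -4 2 -4
MOD      -> -4 2
STORE 0  -> -4
POP      -> (empty)
PUSH 7   -> 7
NEG      -> -7
LOAD 1   -> -7 24
STORE 2  -> -7
NEG      -> 7
LOAD 2   -> 7 24
LT       -> 1
NEG      -> -1

-1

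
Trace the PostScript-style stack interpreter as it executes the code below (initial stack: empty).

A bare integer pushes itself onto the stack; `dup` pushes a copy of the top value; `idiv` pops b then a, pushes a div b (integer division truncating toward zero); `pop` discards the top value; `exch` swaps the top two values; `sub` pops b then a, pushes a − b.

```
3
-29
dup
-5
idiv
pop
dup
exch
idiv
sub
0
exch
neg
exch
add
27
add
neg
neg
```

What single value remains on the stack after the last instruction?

3    → [3]
-29  → [3, -29]
dup  → [3, -29, -29]
-5   → [3, -29, -29, -5]
idiv → [3, -29, 5]
pop  → [3, -29]
dup  → [3, -29, -29]
exch → [3, -29, -29]
idiv → [3, 1]
sub  → [2]
0    → [2, 0]
exch → [0, 2]
neg  → [0, -2]
exch → [-2, 0]
add  → [-2]
27   → [-2, 27]
add  → [25]
neg  → [-25]
neg  → [25]

25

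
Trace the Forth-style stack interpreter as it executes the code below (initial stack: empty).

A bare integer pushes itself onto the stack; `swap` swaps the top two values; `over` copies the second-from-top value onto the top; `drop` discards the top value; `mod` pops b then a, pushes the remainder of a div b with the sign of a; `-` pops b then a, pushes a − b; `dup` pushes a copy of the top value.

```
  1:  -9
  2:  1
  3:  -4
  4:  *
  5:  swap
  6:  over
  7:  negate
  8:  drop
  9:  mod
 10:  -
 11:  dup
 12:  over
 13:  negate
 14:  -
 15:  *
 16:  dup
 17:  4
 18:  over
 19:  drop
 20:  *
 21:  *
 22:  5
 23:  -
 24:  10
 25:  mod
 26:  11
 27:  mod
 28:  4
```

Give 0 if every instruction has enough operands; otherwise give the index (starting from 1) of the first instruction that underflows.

-9     : -9
1      : -9 1
-4     : -9 1 -4
*      : -9 -4
swap   : -4 -9
over   : -4 -9 -4
negate : -4 -9 4
drop   : -4 -9
mod    : -4
-  — needs 2 operands, stack has 1 → underflow

10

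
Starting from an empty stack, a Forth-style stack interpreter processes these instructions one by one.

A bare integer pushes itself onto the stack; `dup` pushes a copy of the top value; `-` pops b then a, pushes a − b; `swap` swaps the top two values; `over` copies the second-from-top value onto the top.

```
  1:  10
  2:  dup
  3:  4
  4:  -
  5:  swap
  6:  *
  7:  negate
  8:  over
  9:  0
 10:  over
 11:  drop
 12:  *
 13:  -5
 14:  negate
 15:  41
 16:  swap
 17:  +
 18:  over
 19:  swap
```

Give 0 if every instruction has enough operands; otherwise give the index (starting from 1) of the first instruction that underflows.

10     : [10]
dup    : [10, 10]
4      : [10, 10, 4]
-      : [10, 6]
swap   : [6, 10]
*      : [60]
negate : [-60]
over  — needs 2 operands, stack has 1 → underflow

8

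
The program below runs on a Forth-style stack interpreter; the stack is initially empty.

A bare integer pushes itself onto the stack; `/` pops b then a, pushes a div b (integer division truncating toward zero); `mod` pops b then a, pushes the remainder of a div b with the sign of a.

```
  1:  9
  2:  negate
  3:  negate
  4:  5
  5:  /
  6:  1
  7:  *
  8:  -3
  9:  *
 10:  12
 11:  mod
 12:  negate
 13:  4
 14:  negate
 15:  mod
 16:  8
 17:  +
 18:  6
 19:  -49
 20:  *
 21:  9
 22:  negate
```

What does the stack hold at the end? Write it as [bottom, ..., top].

9      : 9
negate : -9
negate : 9
5      : 9 5
/      : 1
1      : 1 1
*      : 1
-3     : 1 -3
*      : -3
12     : -3 12
mod    : -3
negate : 3
4      : 3 4
negate : 3 -4
mod    : 3
8      : 3 8
+      : 11
6      : 11 6
-49    : 11 6 -49
*      : 11 -294
9      : 11 -294 9
negate : 11 -294 -9

[11, -294, -9]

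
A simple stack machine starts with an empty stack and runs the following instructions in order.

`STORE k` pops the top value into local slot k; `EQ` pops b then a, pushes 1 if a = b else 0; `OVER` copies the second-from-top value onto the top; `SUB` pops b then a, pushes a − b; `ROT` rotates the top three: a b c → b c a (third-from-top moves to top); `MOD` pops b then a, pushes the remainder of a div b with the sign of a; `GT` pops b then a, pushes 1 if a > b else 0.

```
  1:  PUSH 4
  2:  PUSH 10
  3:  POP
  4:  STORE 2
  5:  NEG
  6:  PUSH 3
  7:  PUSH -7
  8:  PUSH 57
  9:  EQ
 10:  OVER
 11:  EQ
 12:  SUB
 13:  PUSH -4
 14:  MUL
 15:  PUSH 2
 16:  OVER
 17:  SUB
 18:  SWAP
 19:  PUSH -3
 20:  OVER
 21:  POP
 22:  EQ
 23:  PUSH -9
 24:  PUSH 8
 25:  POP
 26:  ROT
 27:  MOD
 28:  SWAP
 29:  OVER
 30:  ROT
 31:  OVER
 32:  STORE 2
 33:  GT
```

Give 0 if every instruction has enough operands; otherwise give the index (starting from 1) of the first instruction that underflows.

5

PUSH 4  → [4]
PUSH 10 → [4, 10]
POP     → [4]
STORE 2 → []
NEG  — needs 1 operand, stack has 0 → underflow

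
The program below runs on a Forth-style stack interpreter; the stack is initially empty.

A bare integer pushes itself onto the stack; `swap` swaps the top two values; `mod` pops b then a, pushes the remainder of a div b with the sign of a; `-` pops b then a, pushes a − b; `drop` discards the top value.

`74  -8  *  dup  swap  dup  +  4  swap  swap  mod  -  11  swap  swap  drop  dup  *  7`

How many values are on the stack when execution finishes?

74    [74]
-8    [74, -8]
*     [-592]
dup   [-592, -592]
swap  [-592, -592]
dup   [-592, -592, -592]
+     [-592, -1184]
4     [-592, -1184, 4]
swap  [-592, 4, -1184]
swap  [-592, -1184, 4]
mod   [-592, 0]
-     [-592]
11    [-592, 11]
swap  [11, -592]
swap  [-592, 11]
drop  [-592]
dup   [-592, -592]
*     [350464]
7     [350464, 7]

2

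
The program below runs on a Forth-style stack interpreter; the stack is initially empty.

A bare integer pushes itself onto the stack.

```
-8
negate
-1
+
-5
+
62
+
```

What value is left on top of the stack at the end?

-8     → -8
negate → 8
-1     → 8 -1
+      → 7
-5     → 7 -5
+      → 2
62     → 2 62
+      → 64

64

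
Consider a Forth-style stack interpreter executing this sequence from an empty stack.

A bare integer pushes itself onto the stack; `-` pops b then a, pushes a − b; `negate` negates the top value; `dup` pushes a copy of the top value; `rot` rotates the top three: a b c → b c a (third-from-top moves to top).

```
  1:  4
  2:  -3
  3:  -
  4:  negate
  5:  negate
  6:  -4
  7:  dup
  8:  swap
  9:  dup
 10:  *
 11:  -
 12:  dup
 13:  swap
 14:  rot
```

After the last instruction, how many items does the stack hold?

3

4      -> [4]
-3     -> [4, -3]
-      -> [7]
negate -> [-7]
negate -> [7]
-4     -> [7, -4]
dup    -> [7, -4, -4]
swap   -> [7, -4, -4]
dup    -> [7, -4, -4, -4]
*      -> [7, -4, 16]
-      -> [7, -20]
dup    -> [7, -20, -20]
swap   -> [7, -20, -20]
rot    -> [-20, -20, 7]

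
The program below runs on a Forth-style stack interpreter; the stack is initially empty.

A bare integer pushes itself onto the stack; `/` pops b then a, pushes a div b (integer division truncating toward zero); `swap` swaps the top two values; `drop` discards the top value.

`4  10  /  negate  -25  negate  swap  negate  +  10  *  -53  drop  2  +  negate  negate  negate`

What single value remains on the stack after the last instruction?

-252

4      : 4
10     : 4 10
/      : 0
negate : 0
-25    : 0 -25
negate : 0 25
swap   : 25 0
negate : 25 0
+      : 25
10     : 25 10
*      : 250
-53    : 250 -53
drop   : 250
2      : 250 2
+      : 252
negate : -252
negate : 252
negate : -252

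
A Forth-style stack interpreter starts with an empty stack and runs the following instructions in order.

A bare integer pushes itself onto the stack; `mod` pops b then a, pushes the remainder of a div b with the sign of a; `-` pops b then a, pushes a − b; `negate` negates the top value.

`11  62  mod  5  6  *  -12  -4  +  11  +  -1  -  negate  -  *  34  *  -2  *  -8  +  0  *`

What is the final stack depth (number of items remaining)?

11     : [11]
62     : [11, 62]
mod    : [11]
5      : [11, 5]
6      : [11, 5, 6]
*      : [11, 30]
-12    : [11, 30, -12]
-4     : [11, 30, -12, -4]
+      : [11, 30, -16]
11     : [11, 30, -16, 11]
+      : [11, 30, -5]
-1     : [11, 30, -5, -1]
-      : [11, 30, -4]
negate : [11, 30, 4]
-      : [11, 26]
*      : [286]
34     : [286, 34]
*      : [9724]
-2     : [9724, -2]
*      : [-19448]
-8     : [-19448, -8]
+      : [-19456]
0      : [-19456, 0]
*      : [0]

1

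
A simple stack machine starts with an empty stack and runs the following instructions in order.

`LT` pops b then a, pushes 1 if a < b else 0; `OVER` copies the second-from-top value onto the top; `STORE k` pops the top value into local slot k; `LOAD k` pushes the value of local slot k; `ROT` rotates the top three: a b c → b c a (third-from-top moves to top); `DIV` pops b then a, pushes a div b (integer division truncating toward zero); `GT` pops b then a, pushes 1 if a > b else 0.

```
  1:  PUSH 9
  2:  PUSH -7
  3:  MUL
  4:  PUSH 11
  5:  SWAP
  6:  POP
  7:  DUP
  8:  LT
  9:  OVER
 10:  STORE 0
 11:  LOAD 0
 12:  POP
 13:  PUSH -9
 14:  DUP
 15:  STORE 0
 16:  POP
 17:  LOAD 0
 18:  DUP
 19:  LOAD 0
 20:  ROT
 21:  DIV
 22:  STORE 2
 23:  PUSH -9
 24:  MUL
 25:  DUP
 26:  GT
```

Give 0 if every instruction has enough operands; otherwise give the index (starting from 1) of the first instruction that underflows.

PUSH 9  -> 9
PUSH -7 -> 9 -7
MUL     -> -63
PUSH 11 -> -63 11
SWAP    -> 11 -63
POP     -> 11
DUP     -> 11 11
LT      -> 0
OVER  — needs 2 operands, stack has 1 → underflow

9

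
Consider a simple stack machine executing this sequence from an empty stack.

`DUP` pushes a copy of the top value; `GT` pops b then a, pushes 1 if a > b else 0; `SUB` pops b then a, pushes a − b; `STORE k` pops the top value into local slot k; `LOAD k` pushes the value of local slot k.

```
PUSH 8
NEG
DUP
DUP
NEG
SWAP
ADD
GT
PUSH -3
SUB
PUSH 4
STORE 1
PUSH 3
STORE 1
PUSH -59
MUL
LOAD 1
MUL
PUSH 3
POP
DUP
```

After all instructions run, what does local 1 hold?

PUSH 8   : [8]
NEG      : [-8]
DUP      : [-8, -8]
DUP      : [-8, -8, -8]
NEG      : [-8, -8, 8]
SWAP     : [-8, 8, -8]
ADD      : [-8, 0]
GT       : [0]
PUSH -3  : [0, -3]
SUB      : [3]
PUSH 4   : [3, 4]
STORE 1  : [3]
PUSH 3   : [3, 3]
STORE 1  : [3]
PUSH -59 : [3, -59]
MUL      : [-177]
LOAD 1   : [-177, 3]
MUL      : [-531]
PUSH 3   : [-531, 3]
POP      : [-531]
DUP      : [-531, -531]

3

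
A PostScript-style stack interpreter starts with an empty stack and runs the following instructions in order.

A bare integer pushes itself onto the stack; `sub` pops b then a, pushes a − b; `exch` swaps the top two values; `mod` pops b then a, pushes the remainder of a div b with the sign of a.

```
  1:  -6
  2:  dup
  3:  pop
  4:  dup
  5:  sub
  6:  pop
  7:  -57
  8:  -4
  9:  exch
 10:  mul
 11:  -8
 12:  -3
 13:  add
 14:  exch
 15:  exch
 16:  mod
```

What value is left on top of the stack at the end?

8

-6   -> [-6]
dup  -> [-6, -6]
pop  -> [-6]
dup  -> [-6, -6]
sub  -> [0]
pop  -> []
-57  -> [-57]
-4   -> [-57, -4]
exch -> [-4, -57]
mul  -> [228]
-8   -> [228, -8]
-3   -> [228, -8, -3]
add  -> [228, -11]
exch -> [-11, 228]
exch -> [228, -11]
mod  -> [8]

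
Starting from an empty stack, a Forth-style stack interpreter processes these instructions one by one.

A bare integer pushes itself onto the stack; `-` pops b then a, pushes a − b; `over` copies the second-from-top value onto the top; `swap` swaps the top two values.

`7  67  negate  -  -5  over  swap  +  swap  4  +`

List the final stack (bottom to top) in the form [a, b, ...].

[69, 78]

7       [7]
67      [7, 67]
negate  [7, -67]
-       [74]
-5      [74, -5]
over    [74, -5, 74]
swap    [74, 74, -5]
+       [74, 69]
swap    [69, 74]
4       [69, 74, 4]
+       [69, 78]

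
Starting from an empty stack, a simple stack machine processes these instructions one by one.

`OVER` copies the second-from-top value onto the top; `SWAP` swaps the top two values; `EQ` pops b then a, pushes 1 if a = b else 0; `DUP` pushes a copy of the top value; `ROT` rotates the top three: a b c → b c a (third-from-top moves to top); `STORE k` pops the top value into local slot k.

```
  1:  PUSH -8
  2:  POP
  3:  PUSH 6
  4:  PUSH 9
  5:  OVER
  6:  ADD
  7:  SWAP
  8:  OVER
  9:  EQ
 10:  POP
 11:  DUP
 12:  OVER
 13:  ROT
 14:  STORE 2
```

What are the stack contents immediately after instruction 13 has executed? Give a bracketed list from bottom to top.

PUSH -8 -> -8
POP     -> (empty)
PUSH 6  -> 6
PUSH 9  -> 6 9
OVER    -> 6 9 6
ADD     -> 6 15
SWAP    -> 15 6
OVER    -> 15 6 15
EQ      -> 15 0
POP     -> 15
DUP     -> 15 15
OVER    -> 15 15 15
ROT     -> 15 15 15

[15, 15, 15]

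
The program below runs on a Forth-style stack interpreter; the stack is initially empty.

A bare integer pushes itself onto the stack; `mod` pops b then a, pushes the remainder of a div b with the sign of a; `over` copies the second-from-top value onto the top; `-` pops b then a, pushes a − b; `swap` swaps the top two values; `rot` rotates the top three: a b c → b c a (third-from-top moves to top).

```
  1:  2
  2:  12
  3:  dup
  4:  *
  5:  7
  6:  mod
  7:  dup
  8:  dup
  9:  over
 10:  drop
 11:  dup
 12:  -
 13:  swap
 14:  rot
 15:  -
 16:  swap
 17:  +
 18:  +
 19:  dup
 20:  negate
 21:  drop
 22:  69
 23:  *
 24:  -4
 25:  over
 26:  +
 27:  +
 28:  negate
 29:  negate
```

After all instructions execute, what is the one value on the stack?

2      → [2]
12     → [2, 12]
dup    → [2, 12, 12]
*      → [2, 144]
7      → [2, 144, 7]
mod    → [2, 4]
dup    → [2, 4, 4]
dup    → [2, 4, 4, 4]
over   → [2, 4, 4, 4, 4]
drop   → [2, 4, 4, 4]
dup    → [2, 4, 4, 4, 4]
-      → [2, 4, 4, 0]
swap   → [2, 4, 0, 4]
rot    → [2, 0, 4, 4]
-      → [2, 0, 0]
swap   → [2, 0, 0]
+      → [2, 0]
+      → [2]
dup    → [2, 2]
negate → [2, -2]
drop   → [2]
69     → [2, 69]
*      → [138]
-4     → [138, -4]
over   → [138, -4, 138]
+      → [138, 134]
+      → [272]
negate → [-272]
negate → [272]

272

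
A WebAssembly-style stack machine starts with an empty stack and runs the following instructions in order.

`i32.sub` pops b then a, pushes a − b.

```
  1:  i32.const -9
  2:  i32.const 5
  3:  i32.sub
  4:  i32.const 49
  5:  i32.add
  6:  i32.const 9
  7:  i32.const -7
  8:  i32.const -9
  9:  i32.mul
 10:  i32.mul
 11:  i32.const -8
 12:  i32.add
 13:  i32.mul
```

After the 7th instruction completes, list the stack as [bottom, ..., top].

[35, 9, -7]

i32.const -9 : [-9]
i32.const 5  : [-9, 5]
i32.sub      : [-14]
i32.const 49 : [-14, 49]
i32.add      : [35]
i32.const 9  : [35, 9]
i32.const -7 : [35, 9, -7]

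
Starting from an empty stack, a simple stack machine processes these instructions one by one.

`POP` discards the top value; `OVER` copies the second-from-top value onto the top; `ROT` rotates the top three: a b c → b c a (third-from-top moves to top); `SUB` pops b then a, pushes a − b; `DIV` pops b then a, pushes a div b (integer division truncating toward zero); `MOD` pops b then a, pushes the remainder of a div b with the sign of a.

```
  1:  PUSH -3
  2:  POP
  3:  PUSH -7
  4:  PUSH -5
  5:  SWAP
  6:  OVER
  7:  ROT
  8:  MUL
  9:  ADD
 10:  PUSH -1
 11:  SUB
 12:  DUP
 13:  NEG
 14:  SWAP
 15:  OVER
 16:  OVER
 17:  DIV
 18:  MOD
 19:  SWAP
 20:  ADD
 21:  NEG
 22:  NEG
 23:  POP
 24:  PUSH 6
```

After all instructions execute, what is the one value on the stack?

6

PUSH -3 -> [-3]
POP     -> []
PUSH -7 -> [-7]
PUSH -5 -> [-7, -5]
SWAP    -> [-5, -7]
OVER    -> [-5, -7, -5]
ROT     -> [-7, -5, -5]
MUL     -> [-7, 25]
ADD     -> [18]
PUSH -1 -> [18, -1]
SUB     -> [19]
DUP     -> [19, 19]
NEG     -> [19, -19]
SWAP    -> [-19, 19]
OVER    -> [-19, 19, -19]
OVER    -> [-19, 19, -19, 19]
DIV     -> [-19, 19, -1]
MOD     -> [-19, 0]
SWAP    -> [0, -19]
ADD     -> [-19]
NEG     -> [19]
NEG     -> [-19]
POP     -> []
PUSH 6  -> [6]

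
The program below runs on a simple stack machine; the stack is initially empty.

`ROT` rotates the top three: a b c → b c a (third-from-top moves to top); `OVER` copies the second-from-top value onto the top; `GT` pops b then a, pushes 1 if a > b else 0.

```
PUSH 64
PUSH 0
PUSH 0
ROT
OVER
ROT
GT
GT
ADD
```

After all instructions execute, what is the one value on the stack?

PUSH 64 → [64]
PUSH 0  → [64, 0]
PUSH 0  → [64, 0, 0]
ROT     → [0, 0, 64]
OVER    → [0, 0, 64, 0]
ROT     → [0, 64, 0, 0]
GT      → [0, 64, 0]
GT      → [0, 1]
ADD     → [1]

1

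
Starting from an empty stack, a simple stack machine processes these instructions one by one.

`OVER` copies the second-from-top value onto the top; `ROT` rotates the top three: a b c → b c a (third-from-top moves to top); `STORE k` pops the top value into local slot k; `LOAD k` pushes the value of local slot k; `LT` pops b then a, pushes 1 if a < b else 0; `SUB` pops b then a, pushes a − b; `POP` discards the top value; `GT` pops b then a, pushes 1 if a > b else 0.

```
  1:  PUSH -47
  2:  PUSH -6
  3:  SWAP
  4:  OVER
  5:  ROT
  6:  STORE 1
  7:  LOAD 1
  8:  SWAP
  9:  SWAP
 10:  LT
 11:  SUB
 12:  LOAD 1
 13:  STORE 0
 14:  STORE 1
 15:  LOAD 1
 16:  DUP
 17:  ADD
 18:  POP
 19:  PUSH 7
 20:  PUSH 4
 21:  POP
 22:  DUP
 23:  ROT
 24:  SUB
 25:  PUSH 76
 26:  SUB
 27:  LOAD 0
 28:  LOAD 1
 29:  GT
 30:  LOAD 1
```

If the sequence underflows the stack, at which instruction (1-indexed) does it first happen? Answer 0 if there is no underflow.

23

PUSH -47 -> [-47]
PUSH -6  -> [-47, -6]
SWAP     -> [-6, -47]
OVER     -> [-6, -47, -6]
ROT      -> [-47, -6, -6]
STORE 1  -> [-47, -6]
LOAD 1   -> [-47, -6, -6]
SWAP     -> [-47, -6, -6]
SWAP     -> [-47, -6, -6]
LT       -> [-47, 0]
SUB      -> [-47]
LOAD 1   -> [-47, -6]
STORE 0  -> [-47]
STORE 1  -> []
LOAD 1   -> [-47]
DUP      -> [-47, -47]
ADD      -> [-94]
POP      -> []
PUSH 7   -> [7]
PUSH 4   -> [7, 4]
POP      -> [7]
DUP      -> [7, 7]
ROT  — needs 3 operands, stack has 2 → underflow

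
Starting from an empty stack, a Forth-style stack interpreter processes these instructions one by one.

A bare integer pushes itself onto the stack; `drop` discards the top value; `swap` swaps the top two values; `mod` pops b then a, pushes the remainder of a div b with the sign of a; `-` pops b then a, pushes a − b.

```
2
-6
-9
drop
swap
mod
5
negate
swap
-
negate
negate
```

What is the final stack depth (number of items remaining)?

2      → 2
-6     → 2 -6
-9     → 2 -6 -9
drop   → 2 -6
swap   → -6 2
mod    → 0
5      → 0 5
negate → 0 -5
swap   → -5 0
-      → -5
negate → 5
negate → -5

1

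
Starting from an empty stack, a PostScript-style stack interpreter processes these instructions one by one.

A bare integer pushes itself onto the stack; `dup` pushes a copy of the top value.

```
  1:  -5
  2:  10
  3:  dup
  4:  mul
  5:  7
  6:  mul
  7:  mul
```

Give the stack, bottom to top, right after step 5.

[-5, 100, 7]

-5  : -5
10  : -5 10
dup : -5 10 10
mul : -5 100
7   : -5 100 7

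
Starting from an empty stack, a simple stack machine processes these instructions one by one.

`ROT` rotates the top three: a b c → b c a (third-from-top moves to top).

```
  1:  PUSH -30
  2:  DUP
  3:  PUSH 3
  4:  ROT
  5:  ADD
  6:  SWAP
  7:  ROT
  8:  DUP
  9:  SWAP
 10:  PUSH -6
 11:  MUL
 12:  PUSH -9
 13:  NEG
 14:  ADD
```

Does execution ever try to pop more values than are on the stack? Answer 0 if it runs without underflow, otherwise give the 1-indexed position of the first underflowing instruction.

PUSH -30 : -30
DUP      : -30 -30
PUSH 3   : -30 -30 3
ROT      : -30 3 -30
ADD      : -30 -27
SWAP     : -27 -30
ROT  — needs 3 operands, stack has 2 → underflow

7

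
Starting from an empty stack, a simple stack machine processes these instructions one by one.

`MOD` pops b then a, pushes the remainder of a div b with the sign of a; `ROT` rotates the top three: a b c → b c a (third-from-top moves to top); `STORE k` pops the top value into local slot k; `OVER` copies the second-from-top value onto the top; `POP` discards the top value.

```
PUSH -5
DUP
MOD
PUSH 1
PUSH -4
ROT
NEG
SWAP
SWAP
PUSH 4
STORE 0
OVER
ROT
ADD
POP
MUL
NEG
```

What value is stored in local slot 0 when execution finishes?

4

PUSH -5 → [-5]
DUP     → [-5, -5]
MOD     → [0]
PUSH 1  → [0, 1]
PUSH -4 → [0, 1, -4]
ROT     → [1, -4, 0]
NEG     → [1, -4, 0]
SWAP    → [1, 0, -4]
SWAP    → [1, -4, 0]
PUSH 4  → [1, -4, 0, 4]
STORE 0 → [1, -4, 0]
OVER    → [1, -4, 0, -4]
ROT     → [1, 0, -4, -4]
ADD     → [1, 0, -8]
POP     → [1, 0]
MUL     → [0]
NEG     → [0]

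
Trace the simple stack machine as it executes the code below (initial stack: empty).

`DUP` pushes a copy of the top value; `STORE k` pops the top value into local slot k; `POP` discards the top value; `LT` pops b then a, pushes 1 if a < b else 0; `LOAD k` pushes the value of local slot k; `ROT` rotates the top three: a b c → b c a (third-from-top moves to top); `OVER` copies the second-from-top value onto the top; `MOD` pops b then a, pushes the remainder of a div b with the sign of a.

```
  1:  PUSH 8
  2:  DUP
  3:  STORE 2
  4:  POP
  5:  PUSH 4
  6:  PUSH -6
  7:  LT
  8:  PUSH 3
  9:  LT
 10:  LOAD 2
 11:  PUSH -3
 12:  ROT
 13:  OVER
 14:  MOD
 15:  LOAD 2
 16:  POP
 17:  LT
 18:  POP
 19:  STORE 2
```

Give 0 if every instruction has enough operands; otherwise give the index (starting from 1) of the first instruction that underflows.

0

PUSH 8  : [8]
DUP     : [8, 8]
STORE 2 : [8]
POP     : []
PUSH 4  : [4]
PUSH -6 : [4, -6]
LT      : [0]
PUSH 3  : [0, 3]
LT      : [1]
LOAD 2  : [1, 8]
PUSH -3 : [1, 8, -3]
ROT     : [8, -3, 1]
OVER    : [8, -3, 1, -3]
MOD     : [8, -3, 1]
LOAD 2  : [8, -3, 1, 8]
POP     : [8, -3, 1]
LT      : [8, 1]
POP     : [8]
STORE 2 : []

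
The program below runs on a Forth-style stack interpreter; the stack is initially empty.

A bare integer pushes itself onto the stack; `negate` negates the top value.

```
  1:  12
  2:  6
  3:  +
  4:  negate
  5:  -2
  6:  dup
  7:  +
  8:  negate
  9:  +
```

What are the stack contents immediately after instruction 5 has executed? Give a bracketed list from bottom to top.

[-18, -2]

12      [12]
6       [12, 6]
+       [18]
negate  [-18]
-2      [-18, -2]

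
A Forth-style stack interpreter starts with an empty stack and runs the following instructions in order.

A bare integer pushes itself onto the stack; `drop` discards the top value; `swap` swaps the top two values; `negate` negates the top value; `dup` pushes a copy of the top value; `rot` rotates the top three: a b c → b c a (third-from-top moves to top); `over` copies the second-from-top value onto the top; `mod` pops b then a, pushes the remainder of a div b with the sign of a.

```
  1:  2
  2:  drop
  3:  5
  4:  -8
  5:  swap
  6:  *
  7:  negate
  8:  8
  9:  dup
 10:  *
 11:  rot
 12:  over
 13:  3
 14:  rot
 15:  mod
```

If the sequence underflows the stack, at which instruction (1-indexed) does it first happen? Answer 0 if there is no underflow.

2      -> 2
drop   -> (empty)
5      -> 5
-8     -> 5 -8
swap   -> -8 5
*      -> -40
negate -> 40
8      -> 40 8
dup    -> 40 8 8
*      -> 40 64
rot  — needs 3 operands, stack has 2 → underflow

11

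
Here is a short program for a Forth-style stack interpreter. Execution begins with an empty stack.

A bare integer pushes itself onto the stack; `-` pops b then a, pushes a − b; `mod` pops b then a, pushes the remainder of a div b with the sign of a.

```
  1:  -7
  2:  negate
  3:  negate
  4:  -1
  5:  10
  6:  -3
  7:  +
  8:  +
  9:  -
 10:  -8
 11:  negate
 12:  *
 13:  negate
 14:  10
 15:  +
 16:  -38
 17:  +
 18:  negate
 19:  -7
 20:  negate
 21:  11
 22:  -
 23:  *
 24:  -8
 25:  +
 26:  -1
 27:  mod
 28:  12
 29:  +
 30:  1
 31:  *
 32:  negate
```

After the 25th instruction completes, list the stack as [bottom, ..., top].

-7     : -7
negate : 7
negate : -7
-1     : -7 -1
10     : -7 -1 10
-3     : -7 -1 10 -3
+      : -7 -1 7
+      : -7 6
-      : -13
-8     : -13 -8
negate : -13 8
*      : -104
negate : 104
10     : 104 10
+      : 114
-38    : 114 -38
+      : 76
negate : -76
-7     : -76 -7
negate : -76 7
11     : -76 7 11
-      : -76 -4
*      : 304
-8     : 304 -8
+      : 296

[296]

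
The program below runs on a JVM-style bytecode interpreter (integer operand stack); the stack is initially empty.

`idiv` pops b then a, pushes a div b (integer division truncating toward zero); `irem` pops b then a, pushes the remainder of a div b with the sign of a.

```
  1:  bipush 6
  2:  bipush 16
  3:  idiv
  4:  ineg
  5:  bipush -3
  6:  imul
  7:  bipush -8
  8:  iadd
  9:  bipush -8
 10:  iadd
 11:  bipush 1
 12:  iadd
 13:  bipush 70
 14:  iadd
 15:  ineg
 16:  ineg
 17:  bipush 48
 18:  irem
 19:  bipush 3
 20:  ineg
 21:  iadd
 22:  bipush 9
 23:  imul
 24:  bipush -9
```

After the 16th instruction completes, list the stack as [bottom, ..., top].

[55]

bipush 6   6
bipush 16  6 16
idiv       0
ineg       0
bipush -3  0 -3
imul       0
bipush -8  0 -8
iadd       -8
bipush -8  -8 -8
iadd       -16
bipush 1   -16 1
iadd       -15
bipush 70  -15 70
iadd       55
ineg       -55
ineg       55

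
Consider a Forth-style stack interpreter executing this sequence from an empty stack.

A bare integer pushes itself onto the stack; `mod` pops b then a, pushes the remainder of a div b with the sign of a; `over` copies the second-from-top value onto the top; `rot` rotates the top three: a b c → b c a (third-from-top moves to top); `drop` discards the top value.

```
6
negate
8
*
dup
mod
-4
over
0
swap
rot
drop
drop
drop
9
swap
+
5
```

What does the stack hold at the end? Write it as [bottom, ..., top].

[9, 5]

6      → 6
negate → -6
8      → -6 8
*      → -48
dup    → -48 -48
mod    → 0
-4     → 0 -4
over   → 0 -4 0
0      → 0 -4 0 0
swap   → 0 -4 0 0
rot    → 0 0 0 -4
drop   → 0 0 0
drop   → 0 0
drop   → 0
9      → 0 9
swap   → 9 0
+      → 9
5      → 9 5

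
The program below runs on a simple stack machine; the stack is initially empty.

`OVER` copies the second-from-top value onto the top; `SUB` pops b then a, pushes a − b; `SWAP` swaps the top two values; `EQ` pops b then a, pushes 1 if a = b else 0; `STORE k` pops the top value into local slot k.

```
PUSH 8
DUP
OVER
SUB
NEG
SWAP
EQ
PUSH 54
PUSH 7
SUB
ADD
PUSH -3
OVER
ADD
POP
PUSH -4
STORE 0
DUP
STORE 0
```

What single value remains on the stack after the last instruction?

PUSH 8  : [8]
DUP     : [8, 8]
OVER    : [8, 8, 8]
SUB     : [8, 0]
NEG     : [8, 0]
SWAP    : [0, 8]
EQ      : [0]
PUSH 54 : [0, 54]
PUSH 7  : [0, 54, 7]
SUB     : [0, 47]
ADD     : [47]
PUSH -3 : [47, -3]
OVER    : [47, -3, 47]
ADD     : [47, 44]
POP     : [47]
PUSH -4 : [47, -4]
STORE 0 : [47]
DUP     : [47, 47]
STORE 0 : [47]

47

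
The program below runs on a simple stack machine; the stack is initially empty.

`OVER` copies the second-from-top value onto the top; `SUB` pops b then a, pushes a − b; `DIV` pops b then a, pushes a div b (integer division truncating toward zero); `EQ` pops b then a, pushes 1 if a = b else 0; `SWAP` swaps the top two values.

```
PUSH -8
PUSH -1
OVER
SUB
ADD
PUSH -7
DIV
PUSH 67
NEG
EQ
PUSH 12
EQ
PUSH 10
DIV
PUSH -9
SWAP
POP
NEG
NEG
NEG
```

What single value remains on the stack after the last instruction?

PUSH -8 → [-8]
PUSH -1 → [-8, -1]
OVER    → [-8, -1, -8]
SUB     → [-8, 7]
ADD     → [-1]
PUSH -7 → [-1, -7]
DIV     → [0]
PUSH 67 → [0, 67]
NEG     → [0, -67]
EQ      → [0]
PUSH 12 → [0, 12]
EQ      → [0]
PUSH 10 → [0, 10]
DIV     → [0]
PUSH -9 → [0, -9]
SWAP    → [-9, 0]
POP     → [-9]
NEG     → [9]
NEG     → [-9]
NEG     → [9]

9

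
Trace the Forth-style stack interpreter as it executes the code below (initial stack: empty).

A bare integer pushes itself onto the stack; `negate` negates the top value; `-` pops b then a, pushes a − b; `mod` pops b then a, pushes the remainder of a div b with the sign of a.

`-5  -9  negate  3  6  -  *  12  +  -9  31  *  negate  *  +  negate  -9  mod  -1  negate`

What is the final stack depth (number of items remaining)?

2

-5     : -5
-9     : -5 -9
negate : -5 9
3      : -5 9 3
6      : -5 9 3 6
-      : -5 9 -3
*      : -5 -27
12     : -5 -27 12
+      : -5 -15
-9     : -5 -15 -9
31     : -5 -15 -9 31
*      : -5 -15 -279
negate : -5 -15 279
*      : -5 -4185
+      : -4190
negate : 4190
-9     : 4190 -9
mod    : 5
-1     : 5 -1
negate : 5 1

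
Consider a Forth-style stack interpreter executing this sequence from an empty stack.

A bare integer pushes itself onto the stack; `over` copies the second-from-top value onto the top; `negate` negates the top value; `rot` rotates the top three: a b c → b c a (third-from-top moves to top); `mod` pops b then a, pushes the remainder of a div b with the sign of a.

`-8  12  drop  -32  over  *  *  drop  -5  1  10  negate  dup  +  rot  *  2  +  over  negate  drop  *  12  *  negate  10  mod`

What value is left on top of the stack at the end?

-4

-8     : [-8]
12     : [-8, 12]
drop   : [-8]
-32    : [-8, -32]
over   : [-8, -32, -8]
*      : [-8, 256]
*      : [-2048]
drop   : []
-5     : [-5]
1      : [-5, 1]
10     : [-5, 1, 10]
negate : [-5, 1, -10]
dup    : [-5, 1, -10, -10]
+      : [-5, 1, -20]
rot    : [1, -20, -5]
*      : [1, 100]
2      : [1, 100, 2]
+      : [1, 102]
over   : [1, 102, 1]
negate : [1, 102, -1]
drop   : [1, 102]
*      : [102]
12     : [102, 12]
*      : [1224]
negate : [-1224]
10     : [-1224, 10]
mod    : [-4]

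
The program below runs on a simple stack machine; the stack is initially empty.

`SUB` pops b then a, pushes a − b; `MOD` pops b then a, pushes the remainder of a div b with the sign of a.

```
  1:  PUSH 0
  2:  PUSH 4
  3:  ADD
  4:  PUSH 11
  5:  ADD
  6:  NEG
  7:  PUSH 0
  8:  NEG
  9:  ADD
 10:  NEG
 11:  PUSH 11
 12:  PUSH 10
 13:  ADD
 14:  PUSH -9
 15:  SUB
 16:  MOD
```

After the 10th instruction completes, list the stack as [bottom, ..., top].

PUSH 0  → 0
PUSH 4  → 0 4
ADD     → 4
PUSH 11 → 4 11
ADD     → 15
NEG     → -15
PUSH 0  → -15 0
NEG     → -15 0
ADD     → -15
NEG     → 15

[15]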